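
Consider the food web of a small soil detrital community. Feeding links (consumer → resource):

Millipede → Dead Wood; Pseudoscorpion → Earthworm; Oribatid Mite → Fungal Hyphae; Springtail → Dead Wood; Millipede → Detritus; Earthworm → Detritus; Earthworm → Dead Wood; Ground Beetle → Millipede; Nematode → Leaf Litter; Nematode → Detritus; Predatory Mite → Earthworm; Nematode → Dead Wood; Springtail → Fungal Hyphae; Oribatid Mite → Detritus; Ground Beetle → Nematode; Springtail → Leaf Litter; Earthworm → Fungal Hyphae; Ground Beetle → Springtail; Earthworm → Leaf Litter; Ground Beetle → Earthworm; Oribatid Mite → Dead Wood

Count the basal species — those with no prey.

Basal species (no prey listed): Dead Wood, Detritus, Leaf Litter, Fungal Hyphae.
Count: 4.

4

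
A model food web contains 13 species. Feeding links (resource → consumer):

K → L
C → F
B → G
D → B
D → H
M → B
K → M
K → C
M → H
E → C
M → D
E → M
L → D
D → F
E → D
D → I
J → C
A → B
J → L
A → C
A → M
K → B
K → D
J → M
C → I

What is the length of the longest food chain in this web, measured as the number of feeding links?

4 links

One longest chain: K → L → D → B → G.
It has 5 species and 4 links.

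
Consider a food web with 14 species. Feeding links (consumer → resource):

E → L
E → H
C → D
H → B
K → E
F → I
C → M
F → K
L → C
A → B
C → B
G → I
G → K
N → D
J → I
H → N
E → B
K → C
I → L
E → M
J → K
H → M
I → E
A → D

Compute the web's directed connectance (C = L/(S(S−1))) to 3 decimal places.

The web has S = 14 species and L = 24 feeding links.
C = L / (S(S−1)) = 24 / 182 = 0.1319 ≈ 0.132.

C = 0.132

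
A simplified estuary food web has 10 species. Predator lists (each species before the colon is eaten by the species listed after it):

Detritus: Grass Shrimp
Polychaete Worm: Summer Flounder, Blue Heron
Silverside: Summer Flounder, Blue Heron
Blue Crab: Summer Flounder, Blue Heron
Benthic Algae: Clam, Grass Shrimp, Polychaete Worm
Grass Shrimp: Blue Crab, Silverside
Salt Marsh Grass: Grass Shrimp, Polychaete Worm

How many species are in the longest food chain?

One longest chain: Salt Marsh Grass → Grass Shrimp → Blue Crab → Summer Flounder.
It has 4 species and 3 links.

4 species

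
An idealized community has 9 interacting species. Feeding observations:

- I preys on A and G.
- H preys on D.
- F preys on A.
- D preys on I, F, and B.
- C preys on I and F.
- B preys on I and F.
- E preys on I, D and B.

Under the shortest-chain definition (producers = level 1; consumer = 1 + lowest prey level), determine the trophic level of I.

Trophic level 2

G is a producer → level 1.
I eats G → level 2.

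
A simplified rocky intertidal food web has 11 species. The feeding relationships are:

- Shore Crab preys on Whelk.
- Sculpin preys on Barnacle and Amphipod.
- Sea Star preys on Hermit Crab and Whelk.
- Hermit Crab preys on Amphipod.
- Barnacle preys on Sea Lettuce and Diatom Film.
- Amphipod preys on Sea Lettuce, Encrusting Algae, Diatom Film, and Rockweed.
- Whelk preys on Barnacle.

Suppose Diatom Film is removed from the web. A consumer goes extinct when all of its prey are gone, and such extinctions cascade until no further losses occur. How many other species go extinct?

0

Remove Diatom Film.
Every predator of it retains at least one other prey: Barnacle still has Sea Lettuce; Amphipod still has Rockweed, Sea Lettuce, Encrusting Algae.
No consumer loses all prey, so no secondary extinctions occur.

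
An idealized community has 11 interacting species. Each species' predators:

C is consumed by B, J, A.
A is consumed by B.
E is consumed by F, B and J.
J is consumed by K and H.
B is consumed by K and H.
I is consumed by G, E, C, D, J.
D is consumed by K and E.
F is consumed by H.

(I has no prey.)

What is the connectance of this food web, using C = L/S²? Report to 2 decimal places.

C = 0.16

The web has S = 11 species and L = 19 feeding links.
C = L / S² = 19 / 121 = 0.1570 ≈ 0.16.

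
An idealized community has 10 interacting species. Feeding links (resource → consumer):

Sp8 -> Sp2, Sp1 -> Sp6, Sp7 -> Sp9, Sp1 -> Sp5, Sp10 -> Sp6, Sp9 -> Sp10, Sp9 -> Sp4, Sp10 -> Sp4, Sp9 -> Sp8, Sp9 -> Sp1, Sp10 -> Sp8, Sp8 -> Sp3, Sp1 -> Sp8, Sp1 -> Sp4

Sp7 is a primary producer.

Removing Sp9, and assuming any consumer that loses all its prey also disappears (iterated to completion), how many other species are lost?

8

Remove Sp9.
Round 1: Sp1 (all prey gone), Sp10 (all prey gone) → extinct.
Round 2: Sp4 (all prey gone), Sp8 (all prey gone), Sp6 (all prey gone), Sp5 (all prey gone) → extinct.
Round 3: Sp2 (all prey gone), Sp3 (all prey gone) → extinct.
No further losses. Total secondary extinctions: 8.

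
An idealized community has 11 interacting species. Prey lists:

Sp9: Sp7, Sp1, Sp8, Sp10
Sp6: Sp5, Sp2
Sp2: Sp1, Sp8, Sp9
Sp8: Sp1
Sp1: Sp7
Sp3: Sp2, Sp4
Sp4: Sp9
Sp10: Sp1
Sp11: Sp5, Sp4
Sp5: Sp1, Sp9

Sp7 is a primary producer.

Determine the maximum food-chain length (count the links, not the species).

5 links

One longest chain: Sp7 → Sp1 → Sp8 → Sp9 → Sp2 → Sp3.
It has 6 species and 5 links.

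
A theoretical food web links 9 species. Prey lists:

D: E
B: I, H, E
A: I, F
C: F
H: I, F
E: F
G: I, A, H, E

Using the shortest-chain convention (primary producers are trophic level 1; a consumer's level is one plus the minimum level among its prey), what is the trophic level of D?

Trophic level 3

F is a producer → level 1.
E eats F → level 2.
D eats E → level 3.
No prey of D is below level 2, so 3 is the minimum.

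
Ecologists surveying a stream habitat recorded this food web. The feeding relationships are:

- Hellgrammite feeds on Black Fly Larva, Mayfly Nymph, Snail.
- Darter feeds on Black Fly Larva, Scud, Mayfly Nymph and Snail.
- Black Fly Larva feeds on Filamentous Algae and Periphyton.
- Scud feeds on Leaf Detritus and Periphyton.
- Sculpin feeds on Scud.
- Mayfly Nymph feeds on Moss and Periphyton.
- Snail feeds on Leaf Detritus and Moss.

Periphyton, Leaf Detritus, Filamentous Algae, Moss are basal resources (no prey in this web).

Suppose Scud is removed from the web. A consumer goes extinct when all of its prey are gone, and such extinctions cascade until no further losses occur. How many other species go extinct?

1

Remove Scud.
Round 1: Sculpin (all prey gone) → extinct.
No further losses. Total secondary extinctions: 1.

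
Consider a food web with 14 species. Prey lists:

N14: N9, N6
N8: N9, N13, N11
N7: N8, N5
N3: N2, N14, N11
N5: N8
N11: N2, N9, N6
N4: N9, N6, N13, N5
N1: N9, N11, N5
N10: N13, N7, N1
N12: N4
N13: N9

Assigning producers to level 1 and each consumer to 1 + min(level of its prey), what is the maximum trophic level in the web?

3

Producers (level 1): N2, N9, N6.
Following each consumer down to its lowest-level prey: N9 → N8 → N7 (levels 1 through 3).
All prey of N7 (N8 2, N5 3) are at level 2 or above, so N7 is at level 1 + 2 = 3.
Every consumer has at least one prey at level 2 or below, so none exceeds level 3.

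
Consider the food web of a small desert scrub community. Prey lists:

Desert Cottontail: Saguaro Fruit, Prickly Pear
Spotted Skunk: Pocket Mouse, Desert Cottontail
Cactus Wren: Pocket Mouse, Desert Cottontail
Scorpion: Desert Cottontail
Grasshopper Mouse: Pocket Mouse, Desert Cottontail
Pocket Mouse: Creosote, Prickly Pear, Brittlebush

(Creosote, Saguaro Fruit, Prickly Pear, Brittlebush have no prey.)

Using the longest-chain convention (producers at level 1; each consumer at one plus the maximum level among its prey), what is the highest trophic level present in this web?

Producers (level 1): Creosote, Saguaro Fruit, Prickly Pear, Brittlebush.
Creosote → Pocket Mouse → Grasshopper Mouse gives Grasshopper Mouse level 3.
No species has a prey at level 3, so no species reaches level 4.

3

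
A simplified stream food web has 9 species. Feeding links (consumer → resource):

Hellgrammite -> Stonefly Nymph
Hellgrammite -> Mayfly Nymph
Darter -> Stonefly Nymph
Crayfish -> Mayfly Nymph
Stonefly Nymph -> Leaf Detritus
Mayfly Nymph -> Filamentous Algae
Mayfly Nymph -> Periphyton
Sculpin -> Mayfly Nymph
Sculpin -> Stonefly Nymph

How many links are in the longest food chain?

One longest chain: Leaf Detritus → Stonefly Nymph → Darter.
It has 3 species and 2 links.

2 links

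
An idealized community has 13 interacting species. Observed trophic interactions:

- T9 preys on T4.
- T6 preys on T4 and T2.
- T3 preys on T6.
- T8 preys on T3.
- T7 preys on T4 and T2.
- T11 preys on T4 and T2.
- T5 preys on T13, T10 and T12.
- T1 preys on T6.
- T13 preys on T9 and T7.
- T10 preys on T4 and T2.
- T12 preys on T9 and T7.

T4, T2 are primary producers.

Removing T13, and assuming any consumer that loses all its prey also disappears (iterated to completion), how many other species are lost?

0

Remove T13.
Every predator of it retains at least one other prey: T5 still has T10, T12.
No consumer loses all prey, so no secondary extinctions occur.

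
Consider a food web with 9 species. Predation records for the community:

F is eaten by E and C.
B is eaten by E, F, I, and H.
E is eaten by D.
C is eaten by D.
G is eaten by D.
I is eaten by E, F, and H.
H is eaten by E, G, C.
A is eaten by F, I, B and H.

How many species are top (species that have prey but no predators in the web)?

Top species (has prey, but nothing eats it): D.
Count: 1.

1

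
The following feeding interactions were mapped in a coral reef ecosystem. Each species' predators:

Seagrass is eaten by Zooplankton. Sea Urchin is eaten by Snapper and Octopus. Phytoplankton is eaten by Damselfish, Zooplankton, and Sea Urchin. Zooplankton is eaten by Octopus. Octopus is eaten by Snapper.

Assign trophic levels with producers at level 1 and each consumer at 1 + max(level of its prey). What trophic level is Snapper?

Trophic level 4

Phytoplankton is a producer → level 1.
Sea Urchin eats Phytoplankton → level 2.
Octopus eats Sea Urchin (level 2); other prey at levels: Zooplankton 2 → level 3.
Snapper eats Octopus (level 3); other prey at levels: Sea Urchin 2 → level 4.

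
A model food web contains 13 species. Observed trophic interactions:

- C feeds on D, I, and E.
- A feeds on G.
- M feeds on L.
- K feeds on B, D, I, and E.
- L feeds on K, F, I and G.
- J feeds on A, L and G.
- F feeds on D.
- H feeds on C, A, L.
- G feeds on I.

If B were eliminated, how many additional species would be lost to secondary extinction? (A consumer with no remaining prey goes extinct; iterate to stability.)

Remove B.
Every predator of it retains at least one other prey: K still has E, D, I.
No consumer loses all prey, so no secondary extinctions occur.

0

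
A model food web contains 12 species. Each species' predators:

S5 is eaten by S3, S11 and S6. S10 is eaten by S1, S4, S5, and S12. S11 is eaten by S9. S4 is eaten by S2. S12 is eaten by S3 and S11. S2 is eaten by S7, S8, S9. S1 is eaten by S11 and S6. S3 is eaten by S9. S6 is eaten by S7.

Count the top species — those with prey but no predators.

3

Top species (has prey, but nothing eats it): S8, S7, S9.
Count: 3.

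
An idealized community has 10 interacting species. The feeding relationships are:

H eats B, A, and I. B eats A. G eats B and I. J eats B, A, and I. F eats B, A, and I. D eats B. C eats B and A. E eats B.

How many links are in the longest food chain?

2 links

One longest chain: A → B → E.
It has 3 species and 2 links.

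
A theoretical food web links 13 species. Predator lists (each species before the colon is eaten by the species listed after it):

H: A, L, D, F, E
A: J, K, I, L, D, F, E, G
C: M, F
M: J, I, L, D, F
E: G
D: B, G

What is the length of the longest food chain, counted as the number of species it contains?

One longest chain: H → A → D → B.
It has 4 species and 3 links.

4 species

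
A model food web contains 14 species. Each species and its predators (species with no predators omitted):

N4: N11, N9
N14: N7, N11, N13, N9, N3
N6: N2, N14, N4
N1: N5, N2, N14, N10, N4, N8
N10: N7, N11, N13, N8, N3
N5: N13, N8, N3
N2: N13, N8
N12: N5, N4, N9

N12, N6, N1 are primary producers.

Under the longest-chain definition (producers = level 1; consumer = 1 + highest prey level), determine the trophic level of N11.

N6 is a producer → level 1.
N14 eats N6 (level 1); other prey at levels: N1 1 → level 2.
N11 eats N14 (level 2); other prey at levels: N10 2, N4 2 → level 3.

Trophic level 3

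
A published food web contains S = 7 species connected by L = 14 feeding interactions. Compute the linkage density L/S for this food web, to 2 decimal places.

L/S = 2.00

There are L = 14 links among S = 7 species.
L/S = 14/7 = 2.0000 ≈ 2.00.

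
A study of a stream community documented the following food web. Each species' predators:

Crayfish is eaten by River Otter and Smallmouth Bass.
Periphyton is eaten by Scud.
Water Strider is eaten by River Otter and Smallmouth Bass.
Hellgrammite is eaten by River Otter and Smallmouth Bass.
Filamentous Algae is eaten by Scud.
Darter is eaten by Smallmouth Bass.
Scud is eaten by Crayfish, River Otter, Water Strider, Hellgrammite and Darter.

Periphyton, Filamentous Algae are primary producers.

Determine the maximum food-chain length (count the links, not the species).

One longest chain: Periphyton → Scud → Crayfish → River Otter.
It has 4 species and 3 links.

3 links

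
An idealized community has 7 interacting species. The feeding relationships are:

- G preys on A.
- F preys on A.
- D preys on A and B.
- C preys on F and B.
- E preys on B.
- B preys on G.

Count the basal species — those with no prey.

Basal species (no prey listed): A.
Count: 1.

1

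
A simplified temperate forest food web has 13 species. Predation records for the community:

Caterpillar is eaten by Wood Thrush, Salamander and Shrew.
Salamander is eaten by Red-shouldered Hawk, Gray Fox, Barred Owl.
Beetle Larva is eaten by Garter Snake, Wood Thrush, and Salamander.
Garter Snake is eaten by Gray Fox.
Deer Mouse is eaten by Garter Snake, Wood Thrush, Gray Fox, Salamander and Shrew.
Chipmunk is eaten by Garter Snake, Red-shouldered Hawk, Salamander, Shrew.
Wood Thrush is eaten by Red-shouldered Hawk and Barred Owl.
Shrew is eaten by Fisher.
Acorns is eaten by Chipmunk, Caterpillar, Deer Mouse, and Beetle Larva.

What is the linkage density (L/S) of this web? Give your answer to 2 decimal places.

There are L = 26 links among S = 13 species.
L/S = 26/13 = 2.0000 ≈ 2.00.

L/S = 2.00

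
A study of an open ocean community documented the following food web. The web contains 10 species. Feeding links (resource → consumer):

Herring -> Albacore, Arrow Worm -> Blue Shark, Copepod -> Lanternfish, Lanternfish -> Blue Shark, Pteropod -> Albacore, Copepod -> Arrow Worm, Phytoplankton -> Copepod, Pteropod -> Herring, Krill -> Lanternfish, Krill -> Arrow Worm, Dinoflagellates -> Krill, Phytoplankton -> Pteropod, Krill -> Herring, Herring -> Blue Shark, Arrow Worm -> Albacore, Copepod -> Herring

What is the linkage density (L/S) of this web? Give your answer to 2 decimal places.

There are L = 16 links among S = 10 species.
L/S = 16/10 = 1.6000 ≈ 1.60.

L/S = 1.60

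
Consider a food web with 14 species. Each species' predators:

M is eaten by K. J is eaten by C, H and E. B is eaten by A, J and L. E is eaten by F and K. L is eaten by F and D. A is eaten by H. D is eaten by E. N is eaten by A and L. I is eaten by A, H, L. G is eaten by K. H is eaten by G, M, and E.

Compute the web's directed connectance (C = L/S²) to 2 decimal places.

The web has S = 14 species and L = 22 feeding links.
C = L / S² = 22 / 196 = 0.1122 ≈ 0.11.

C = 0.11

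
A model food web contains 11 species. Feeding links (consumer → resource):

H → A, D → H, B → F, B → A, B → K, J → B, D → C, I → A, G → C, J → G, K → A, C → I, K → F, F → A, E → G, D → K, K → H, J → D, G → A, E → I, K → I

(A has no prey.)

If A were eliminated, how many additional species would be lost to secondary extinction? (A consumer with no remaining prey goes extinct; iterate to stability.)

Remove A.
Round 1: I (all prey gone), F (all prey gone), H (all prey gone) → extinct.
Round 2: C (all prey gone), K (all prey gone) → extinct.
Round 3: G (all prey gone), B (all prey gone), D (all prey gone) → extinct.
Round 4: J (all prey gone), E (all prey gone) → extinct.
No further losses. Total secondary extinctions: 10.

10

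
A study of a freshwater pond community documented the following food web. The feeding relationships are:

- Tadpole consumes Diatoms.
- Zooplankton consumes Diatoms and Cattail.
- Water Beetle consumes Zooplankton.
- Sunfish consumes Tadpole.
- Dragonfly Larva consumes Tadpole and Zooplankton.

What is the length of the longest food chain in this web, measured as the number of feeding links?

2 links

One longest chain: Diatoms → Zooplankton → Dragonfly Larva.
It has 3 species and 2 links.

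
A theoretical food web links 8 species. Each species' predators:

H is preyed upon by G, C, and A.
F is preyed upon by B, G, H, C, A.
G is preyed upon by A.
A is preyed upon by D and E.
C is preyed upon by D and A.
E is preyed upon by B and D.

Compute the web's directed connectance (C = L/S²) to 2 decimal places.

The web has S = 8 species and L = 15 feeding links.
C = L / S² = 15 / 64 = 0.2344 ≈ 0.23.

C = 0.23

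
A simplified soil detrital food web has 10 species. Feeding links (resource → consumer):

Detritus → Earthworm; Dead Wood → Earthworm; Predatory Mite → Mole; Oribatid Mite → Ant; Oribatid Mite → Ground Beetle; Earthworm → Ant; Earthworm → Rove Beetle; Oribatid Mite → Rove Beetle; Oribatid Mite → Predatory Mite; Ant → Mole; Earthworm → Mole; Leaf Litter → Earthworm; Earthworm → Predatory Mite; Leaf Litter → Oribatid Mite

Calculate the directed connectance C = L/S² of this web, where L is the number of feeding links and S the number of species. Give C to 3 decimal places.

The web has S = 10 species and L = 14 feeding links.
C = L / S² = 14 / 100 = 0.1400 ≈ 0.140.

C = 0.140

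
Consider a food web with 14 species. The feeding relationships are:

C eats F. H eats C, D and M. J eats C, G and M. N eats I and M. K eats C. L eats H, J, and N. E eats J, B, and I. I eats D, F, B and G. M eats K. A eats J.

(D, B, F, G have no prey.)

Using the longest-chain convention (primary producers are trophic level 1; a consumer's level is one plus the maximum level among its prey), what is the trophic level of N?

F is a producer → level 1.
C eats F → level 2.
K eats C → level 3.
M eats K → level 4.
N eats M (level 4); other prey at levels: I 2 → level 5.

Trophic level 5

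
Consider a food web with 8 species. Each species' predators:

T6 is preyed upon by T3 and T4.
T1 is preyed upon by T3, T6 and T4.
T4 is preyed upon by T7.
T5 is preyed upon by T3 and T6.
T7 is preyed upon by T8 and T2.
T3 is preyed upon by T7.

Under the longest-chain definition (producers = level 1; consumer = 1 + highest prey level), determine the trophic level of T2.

T1 is a producer → level 1.
T6 eats T1 (level 1); other prey at levels: T5 1 → level 2.
T4 eats T6 (level 2); other prey at levels: T1 1 → level 3.
T7 eats T4 (level 3); other prey at levels: T3 3 → level 4.
T2 eats T7 → level 5.

Trophic level 5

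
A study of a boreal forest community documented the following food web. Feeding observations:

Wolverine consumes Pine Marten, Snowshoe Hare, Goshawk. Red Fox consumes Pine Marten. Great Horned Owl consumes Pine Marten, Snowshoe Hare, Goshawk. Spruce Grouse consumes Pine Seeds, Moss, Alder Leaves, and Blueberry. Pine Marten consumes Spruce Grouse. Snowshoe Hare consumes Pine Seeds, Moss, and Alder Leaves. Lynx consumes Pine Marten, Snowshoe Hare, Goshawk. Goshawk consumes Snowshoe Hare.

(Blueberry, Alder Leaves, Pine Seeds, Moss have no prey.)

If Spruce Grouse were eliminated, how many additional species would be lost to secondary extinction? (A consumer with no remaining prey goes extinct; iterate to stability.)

2

Remove Spruce Grouse.
Round 1: Pine Marten (all prey gone) → extinct.
Round 2: Red Fox (all prey gone) → extinct.
No further losses. Total secondary extinctions: 2.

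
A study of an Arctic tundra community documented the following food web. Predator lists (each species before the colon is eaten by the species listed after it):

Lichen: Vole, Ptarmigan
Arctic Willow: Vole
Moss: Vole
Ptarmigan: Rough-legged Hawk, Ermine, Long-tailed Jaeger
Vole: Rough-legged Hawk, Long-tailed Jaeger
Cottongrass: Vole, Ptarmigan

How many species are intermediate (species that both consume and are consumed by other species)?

Intermediate species (has both prey and predators): Vole, Ptarmigan.
Count: 2.

2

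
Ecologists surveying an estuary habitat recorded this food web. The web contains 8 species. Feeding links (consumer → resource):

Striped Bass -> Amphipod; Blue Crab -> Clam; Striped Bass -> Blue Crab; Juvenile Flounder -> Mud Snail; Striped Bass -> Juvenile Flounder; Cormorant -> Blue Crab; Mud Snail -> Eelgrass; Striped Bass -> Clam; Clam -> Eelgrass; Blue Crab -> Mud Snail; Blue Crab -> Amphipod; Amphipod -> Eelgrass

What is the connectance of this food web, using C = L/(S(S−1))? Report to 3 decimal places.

C = 0.214

The web has S = 8 species and L = 12 feeding links.
C = L / (S(S−1)) = 12 / 56 = 0.2143 ≈ 0.214.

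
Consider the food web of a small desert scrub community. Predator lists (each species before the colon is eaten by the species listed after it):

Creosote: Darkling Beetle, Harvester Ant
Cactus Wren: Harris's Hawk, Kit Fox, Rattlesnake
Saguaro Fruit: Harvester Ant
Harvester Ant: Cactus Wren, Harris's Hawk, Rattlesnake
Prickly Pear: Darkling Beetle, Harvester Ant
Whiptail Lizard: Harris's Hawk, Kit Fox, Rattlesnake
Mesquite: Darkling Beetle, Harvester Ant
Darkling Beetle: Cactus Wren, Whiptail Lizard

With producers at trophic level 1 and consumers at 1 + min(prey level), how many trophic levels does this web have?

4

Producers (level 1): Prickly Pear, Mesquite, Saguaro Fruit, Creosote.
Following each consumer down to its lowest-level prey: Prickly Pear → Darkling Beetle → Cactus Wren → Kit Fox (levels 1 through 4).
All prey of Kit Fox (Cactus Wren 3, Whiptail Lizard 3) are at level 3 or above, so Kit Fox is at level 1 + 3 = 4.
Every consumer has at least one prey at level 3 or below, so none exceeds level 4.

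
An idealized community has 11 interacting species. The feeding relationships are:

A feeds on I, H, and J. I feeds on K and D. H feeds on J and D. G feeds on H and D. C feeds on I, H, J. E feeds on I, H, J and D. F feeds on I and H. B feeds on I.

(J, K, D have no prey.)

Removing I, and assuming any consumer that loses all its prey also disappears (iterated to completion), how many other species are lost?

1

Remove I.
Round 1: B (all prey gone) → extinct.
No further losses. Total secondary extinctions: 1.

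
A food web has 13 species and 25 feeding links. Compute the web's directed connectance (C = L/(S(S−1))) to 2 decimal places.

C = 0.16

The web has S = 13 species and L = 25 feeding links.
C = L / (S(S−1)) = 25 / 156 = 0.1603 ≈ 0.16.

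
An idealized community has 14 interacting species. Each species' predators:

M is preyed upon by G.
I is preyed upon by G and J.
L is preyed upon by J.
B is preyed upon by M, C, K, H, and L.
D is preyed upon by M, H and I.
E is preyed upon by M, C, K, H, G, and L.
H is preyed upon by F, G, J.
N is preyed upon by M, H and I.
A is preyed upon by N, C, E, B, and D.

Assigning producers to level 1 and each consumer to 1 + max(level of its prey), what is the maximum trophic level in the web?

4

Producers (level 1): A.
A → N → I → G gives G level 4.
No species has a prey at level 4, so no species reaches level 5.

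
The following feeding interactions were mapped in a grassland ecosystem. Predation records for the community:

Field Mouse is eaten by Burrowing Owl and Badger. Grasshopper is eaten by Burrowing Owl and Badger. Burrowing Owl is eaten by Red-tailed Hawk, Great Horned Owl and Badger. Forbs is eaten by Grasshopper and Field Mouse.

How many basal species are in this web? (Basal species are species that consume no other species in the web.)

Basal species (no prey listed): Forbs.
Count: 1.

1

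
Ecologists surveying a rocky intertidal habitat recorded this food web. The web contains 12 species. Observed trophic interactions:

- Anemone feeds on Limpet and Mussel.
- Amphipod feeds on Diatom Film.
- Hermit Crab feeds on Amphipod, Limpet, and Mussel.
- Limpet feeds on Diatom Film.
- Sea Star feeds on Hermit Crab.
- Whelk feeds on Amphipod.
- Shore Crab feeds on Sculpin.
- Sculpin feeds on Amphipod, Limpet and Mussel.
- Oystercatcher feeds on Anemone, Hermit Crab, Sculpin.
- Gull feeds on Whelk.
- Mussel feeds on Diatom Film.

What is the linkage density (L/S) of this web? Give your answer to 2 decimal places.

L/S = 1.50

There are L = 18 links among S = 12 species.
L/S = 18/12 = 1.5000 ≈ 1.50.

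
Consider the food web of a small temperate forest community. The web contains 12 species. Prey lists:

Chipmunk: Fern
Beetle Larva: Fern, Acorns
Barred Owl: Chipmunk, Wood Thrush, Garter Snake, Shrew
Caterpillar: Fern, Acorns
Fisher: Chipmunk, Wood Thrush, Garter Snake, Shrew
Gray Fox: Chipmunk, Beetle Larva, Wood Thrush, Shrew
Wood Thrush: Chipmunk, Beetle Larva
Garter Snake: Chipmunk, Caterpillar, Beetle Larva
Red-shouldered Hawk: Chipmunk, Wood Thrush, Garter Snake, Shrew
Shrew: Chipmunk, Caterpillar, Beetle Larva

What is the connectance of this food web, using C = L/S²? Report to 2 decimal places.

The web has S = 12 species and L = 29 feeding links.
C = L / S² = 29 / 144 = 0.2014 ≈ 0.20.

C = 0.20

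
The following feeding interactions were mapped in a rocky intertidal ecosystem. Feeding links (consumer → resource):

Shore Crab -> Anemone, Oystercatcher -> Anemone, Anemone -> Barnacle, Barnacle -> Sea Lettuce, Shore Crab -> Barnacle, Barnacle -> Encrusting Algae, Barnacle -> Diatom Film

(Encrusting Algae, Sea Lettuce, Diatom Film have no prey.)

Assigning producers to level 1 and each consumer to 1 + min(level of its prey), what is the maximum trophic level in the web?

Producers (level 1): Encrusting Algae, Sea Lettuce, Diatom Film.
Following each consumer down to its lowest-level prey: Encrusting Algae → Barnacle → Anemone → Oystercatcher (levels 1 through 4).
All prey of Oystercatcher (Anemone 3) are at level 3 or above, so Oystercatcher is at level 1 + 3 = 4.
Every consumer has at least one prey at level 3 or below, so none exceeds level 4.

4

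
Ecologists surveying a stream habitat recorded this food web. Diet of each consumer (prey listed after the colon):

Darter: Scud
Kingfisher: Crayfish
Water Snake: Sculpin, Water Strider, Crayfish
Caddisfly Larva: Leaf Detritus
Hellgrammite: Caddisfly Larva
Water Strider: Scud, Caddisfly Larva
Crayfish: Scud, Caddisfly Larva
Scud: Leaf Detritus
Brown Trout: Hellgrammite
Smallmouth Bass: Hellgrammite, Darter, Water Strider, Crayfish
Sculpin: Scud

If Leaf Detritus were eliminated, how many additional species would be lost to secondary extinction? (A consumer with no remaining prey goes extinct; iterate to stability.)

Remove Leaf Detritus.
Round 1: Scud (all prey gone), Caddisfly Larva (all prey gone) → extinct.
Round 2: Hellgrammite (all prey gone), Sculpin (all prey gone), Darter (all prey gone), Water Strider (all prey gone), Crayfish (all prey gone) → extinct.
Round 3: Smallmouth Bass (all prey gone), Brown Trout (all prey gone), Kingfisher (all prey gone), Water Snake (all prey gone) → extinct.
No further losses. Total secondary extinctions: 11.

11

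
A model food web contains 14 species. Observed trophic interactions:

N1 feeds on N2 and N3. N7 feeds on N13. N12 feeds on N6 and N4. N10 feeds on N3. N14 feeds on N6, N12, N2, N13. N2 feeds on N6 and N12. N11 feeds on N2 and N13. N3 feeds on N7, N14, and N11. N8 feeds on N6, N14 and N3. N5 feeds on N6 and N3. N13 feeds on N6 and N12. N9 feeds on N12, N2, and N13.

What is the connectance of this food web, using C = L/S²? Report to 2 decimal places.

C = 0.14

The web has S = 14 species and L = 27 feeding links.
C = L / S² = 27 / 196 = 0.1378 ≈ 0.14.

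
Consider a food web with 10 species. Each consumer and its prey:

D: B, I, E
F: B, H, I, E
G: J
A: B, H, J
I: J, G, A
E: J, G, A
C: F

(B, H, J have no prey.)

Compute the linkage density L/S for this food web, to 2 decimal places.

There are L = 18 links among S = 10 species.
L/S = 18/10 = 1.8000 ≈ 1.80.

L/S = 1.80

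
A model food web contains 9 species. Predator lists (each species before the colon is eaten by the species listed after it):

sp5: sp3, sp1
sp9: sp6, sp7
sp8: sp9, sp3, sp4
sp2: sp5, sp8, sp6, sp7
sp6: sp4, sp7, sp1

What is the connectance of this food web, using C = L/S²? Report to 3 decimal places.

The web has S = 9 species and L = 14 feeding links.
C = L / S² = 14 / 81 = 0.1728 ≈ 0.173.

C = 0.173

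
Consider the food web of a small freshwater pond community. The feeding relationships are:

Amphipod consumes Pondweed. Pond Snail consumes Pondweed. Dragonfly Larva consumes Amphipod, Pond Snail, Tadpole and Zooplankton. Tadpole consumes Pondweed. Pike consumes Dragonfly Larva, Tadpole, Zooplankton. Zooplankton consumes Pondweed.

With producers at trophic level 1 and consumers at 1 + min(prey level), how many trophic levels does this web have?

3

Producers (level 1): Pondweed.
Following each consumer down to its lowest-level prey: Pondweed → Amphipod → Dragonfly Larva (levels 1 through 3).
All prey of Dragonfly Larva (Amphipod 2, Pond Snail 2, Tadpole 2, Zooplankton 2) are at level 2 or above, so Dragonfly Larva is at level 1 + 2 = 3.
Every consumer has at least one prey at level 2 or below, so none exceeds level 3.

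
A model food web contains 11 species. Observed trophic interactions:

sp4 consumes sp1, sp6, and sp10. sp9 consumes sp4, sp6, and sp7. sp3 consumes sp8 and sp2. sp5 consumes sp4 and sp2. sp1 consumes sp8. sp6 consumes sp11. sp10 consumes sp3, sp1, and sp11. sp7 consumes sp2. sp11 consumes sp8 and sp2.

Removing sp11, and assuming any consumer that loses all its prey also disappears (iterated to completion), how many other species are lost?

1

Remove sp11.
Round 1: sp6 (all prey gone) → extinct.
No further losses. Total secondary extinctions: 1.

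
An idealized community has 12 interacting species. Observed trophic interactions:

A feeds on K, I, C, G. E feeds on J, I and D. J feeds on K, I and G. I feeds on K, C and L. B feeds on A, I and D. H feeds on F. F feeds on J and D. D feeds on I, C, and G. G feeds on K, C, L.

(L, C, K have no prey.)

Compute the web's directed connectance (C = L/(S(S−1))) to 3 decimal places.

The web has S = 12 species and L = 25 feeding links.
C = L / (S(S−1)) = 25 / 132 = 0.1894 ≈ 0.189.

C = 0.189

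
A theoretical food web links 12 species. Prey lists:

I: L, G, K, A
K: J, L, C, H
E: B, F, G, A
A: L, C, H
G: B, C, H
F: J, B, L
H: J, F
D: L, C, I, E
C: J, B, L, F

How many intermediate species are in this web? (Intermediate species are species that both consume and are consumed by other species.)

8

Intermediate species (has both prey and predators): F, C, H, G, K, A, I, E.
Count: 8.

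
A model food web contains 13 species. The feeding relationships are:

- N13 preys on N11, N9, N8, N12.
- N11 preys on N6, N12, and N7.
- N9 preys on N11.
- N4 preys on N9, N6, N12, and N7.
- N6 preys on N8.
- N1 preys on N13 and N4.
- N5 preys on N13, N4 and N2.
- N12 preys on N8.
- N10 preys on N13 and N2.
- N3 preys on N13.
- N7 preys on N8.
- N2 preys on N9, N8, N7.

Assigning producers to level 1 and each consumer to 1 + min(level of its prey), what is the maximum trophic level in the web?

Producers (level 1): N8.
Following each consumer down to its lowest-level prey: N8 → N12 → N11 → N9 (levels 1 through 4).
All prey of N9 (N11 3) are at level 3 or above, so N9 is at level 1 + 3 = 4.
Every consumer has at least one prey at level 3 or below, so none exceeds level 4.

4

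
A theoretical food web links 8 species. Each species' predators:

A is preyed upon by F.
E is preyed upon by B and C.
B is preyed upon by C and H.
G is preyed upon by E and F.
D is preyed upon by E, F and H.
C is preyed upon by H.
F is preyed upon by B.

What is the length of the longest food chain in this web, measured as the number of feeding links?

One longest chain: D → F → B → C → H.
It has 5 species and 4 links.

4 links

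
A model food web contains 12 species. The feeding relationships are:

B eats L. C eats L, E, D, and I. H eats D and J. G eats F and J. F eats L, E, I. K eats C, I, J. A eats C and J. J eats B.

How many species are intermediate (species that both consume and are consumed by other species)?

Intermediate species (has both prey and predators): B, C, F, J.
Count: 4.

4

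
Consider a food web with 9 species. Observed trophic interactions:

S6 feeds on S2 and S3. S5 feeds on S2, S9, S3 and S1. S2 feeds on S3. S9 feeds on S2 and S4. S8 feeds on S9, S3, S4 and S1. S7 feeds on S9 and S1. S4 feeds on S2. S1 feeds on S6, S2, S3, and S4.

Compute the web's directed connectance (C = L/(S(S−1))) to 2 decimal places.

The web has S = 9 species and L = 20 feeding links.
C = L / (S(S−1)) = 20 / 72 = 0.2778 ≈ 0.28.

C = 0.28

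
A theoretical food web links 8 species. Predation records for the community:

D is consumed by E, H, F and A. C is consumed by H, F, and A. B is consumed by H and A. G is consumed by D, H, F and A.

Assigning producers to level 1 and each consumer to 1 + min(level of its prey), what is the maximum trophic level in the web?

Producers (level 1): B, C, G.
Following each consumer down to its lowest-level prey: G → D → E (levels 1 through 3).
All prey of E (D 2) are at level 2 or above, so E is at level 1 + 2 = 3.
Every consumer has at least one prey at level 2 or below, so none exceeds level 3.

3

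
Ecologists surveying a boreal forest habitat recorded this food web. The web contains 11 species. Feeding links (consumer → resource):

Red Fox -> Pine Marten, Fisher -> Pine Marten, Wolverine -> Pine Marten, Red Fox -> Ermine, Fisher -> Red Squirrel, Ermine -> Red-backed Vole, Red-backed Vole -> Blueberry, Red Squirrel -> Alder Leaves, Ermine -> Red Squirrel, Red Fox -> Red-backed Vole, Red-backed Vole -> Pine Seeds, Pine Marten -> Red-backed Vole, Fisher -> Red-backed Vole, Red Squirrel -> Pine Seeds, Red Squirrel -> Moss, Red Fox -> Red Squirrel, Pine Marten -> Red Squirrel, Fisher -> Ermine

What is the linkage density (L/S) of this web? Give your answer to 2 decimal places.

L/S = 1.64

There are L = 18 links among S = 11 species.
L/S = 18/11 = 1.6364 ≈ 1.64.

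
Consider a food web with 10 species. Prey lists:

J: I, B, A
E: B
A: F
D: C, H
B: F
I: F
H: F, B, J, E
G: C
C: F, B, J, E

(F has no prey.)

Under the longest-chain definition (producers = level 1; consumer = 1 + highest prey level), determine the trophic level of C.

Trophic level 4

F is a producer → level 1.
I eats F → level 2.
J eats I (level 2); other prey at levels: B 2, A 2 → level 3.
C eats J (level 3); other prey at levels: F 1, B 2, E 3 → level 4.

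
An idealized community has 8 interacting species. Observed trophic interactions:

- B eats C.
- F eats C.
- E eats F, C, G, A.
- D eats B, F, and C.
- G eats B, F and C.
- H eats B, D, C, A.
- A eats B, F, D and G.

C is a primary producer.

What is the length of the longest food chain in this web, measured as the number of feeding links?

4 links

One longest chain: C → F → D → A → H.
It has 5 species and 4 links.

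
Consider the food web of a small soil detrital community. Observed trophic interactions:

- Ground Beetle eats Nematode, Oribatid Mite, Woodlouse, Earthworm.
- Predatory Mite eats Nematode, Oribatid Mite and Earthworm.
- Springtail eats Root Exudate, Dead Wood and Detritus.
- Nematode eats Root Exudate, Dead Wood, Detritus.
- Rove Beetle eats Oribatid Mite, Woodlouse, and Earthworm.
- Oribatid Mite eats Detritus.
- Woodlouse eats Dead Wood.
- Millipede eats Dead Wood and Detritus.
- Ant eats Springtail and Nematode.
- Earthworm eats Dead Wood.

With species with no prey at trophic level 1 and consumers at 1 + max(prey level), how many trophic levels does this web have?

3

Basal resources (level 1): Detritus, Dead Wood, Root Exudate.
Dead Wood → Earthworm → Ground Beetle gives Ground Beetle level 3.
No species has a prey at level 3, so no species reaches level 4.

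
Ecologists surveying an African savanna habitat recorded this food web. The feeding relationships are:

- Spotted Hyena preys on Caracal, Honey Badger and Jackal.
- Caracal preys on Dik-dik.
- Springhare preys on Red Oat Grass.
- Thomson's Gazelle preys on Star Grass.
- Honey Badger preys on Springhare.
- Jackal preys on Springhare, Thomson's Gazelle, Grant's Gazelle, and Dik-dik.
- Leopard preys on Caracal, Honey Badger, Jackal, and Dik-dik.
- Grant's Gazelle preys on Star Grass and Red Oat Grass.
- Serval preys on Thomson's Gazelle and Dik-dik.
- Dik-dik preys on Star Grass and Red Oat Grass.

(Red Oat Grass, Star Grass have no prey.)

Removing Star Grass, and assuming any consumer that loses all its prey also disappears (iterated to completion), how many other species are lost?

Remove Star Grass.
Round 1: Thomson's Gazelle (all prey gone) → extinct.
No further losses. Total secondary extinctions: 1.

1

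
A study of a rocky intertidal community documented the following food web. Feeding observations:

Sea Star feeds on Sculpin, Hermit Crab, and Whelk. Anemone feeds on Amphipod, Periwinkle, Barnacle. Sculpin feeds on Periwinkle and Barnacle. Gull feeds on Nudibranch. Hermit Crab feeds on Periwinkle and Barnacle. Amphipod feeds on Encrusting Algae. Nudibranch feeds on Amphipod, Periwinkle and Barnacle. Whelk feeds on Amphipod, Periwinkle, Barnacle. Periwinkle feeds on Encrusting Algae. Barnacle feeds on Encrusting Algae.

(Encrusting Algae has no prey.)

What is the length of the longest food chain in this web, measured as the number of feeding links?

One longest chain: Encrusting Algae → Amphipod → Nudibranch → Gull.
It has 4 species and 3 links.

3 links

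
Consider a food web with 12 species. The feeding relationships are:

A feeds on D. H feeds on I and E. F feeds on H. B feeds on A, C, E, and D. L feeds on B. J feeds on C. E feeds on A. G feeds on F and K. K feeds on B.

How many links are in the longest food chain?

5 links

One longest chain: D → A → E → H → F → G.
It has 6 species and 5 links.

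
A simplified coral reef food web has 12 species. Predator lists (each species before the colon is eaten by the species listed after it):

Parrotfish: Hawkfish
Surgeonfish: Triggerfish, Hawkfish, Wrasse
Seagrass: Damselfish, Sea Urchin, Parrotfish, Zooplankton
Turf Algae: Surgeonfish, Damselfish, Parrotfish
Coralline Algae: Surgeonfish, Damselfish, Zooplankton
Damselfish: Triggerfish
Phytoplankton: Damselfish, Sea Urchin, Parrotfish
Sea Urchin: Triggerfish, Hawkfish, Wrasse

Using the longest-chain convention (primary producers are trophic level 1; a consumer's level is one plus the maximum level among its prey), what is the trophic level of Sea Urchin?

Trophic level 2

Seagrass is a producer → level 1.
Sea Urchin eats Seagrass (level 1); other prey at levels: Phytoplankton 1 → level 2.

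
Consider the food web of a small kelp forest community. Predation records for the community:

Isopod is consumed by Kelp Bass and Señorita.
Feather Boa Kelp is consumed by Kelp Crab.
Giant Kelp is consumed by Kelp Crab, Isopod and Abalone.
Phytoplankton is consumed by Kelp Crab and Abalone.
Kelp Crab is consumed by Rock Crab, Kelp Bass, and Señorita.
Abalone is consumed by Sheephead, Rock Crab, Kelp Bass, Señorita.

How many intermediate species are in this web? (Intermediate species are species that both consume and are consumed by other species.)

Intermediate species (has both prey and predators): Abalone, Kelp Crab, Isopod.
Count: 3.

3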